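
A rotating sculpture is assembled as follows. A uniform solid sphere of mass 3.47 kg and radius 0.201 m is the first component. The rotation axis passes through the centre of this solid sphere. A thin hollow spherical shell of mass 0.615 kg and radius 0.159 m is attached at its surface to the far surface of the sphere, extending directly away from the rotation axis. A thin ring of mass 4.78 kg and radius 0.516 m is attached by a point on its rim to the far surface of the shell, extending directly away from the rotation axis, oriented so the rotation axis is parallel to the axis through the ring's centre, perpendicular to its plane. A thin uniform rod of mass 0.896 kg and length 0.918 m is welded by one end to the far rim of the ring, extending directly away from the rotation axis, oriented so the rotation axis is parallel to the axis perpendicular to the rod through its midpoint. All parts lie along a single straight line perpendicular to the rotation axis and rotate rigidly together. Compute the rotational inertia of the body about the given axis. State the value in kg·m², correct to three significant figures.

10.2

Solid sphere: I_cm = (2/5)MR² = (2/5)(3.47)(0.201)² = 0.056077 kg·m²; axis through the centre, so I = 0.056077 kg·m².
Spherical shell: I_cm = (2/3)MR² = (2/3)(0.615)(0.159)² = 0.010365 kg·m²; centre at d = 0.201 + 0.159 = 0.36 m, so the parallel axis theorem gives I = 0.010365 + (0.615)(0.36)² = 0.090069 kg·m².
Thin ring: I_cm = MR² = (4.78)(0.516)² = 1.2727 kg·m²; centre at d = 0.201 + 0.159 + 0.159 + 0.516 = 1.035 m, so the parallel axis theorem gives I = 1.2727 + (4.78)(1.035)² = 6.3932 kg·m².
Thin rod: I_cm = (1/12)ML² = (1/12)(0.896)(0.918)² = 0.062923 kg·m²; centre at d = 0.201 + 0.159 + 0.159 + 0.516 + 0.516 + 0.459 = 2.01 m, so the parallel axis theorem gives I = 0.062923 + (0.896)(2.01)² = 3.6829 kg·m².
Total I = 0.056077 + 0.090069 + 6.3932 + 3.6829 = 10.222 kg·m².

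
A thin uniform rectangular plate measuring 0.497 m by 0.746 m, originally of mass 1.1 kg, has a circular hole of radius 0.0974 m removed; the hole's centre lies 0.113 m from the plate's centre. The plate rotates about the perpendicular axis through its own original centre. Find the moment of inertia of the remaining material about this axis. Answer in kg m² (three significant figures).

0.0721

Unpierced body about its centre: I₀ = (1/12)M(a²+b²) = (1/12)(1.1)[(0.497)² + (0.746)²] = 0.073656 kg m².
The removed disk has mass m = M·πr²/(ab) = (1.1)·π(0.0974)²/(0.497·0.746) = 0.088423 kg (same uniform areal density).
Its moment of inertia about the rotation axis (parallel-axis theorem): I_hole = (1/2)mr² + md² = (1/2)(0.088423)(0.0974)² + (0.088423)(0.113)² = 0.0015485 kg m².
Treating the hole as negative mass, I = I₀ − I_hole = 0.073656 − 0.0015485 = 0.072108 kg m².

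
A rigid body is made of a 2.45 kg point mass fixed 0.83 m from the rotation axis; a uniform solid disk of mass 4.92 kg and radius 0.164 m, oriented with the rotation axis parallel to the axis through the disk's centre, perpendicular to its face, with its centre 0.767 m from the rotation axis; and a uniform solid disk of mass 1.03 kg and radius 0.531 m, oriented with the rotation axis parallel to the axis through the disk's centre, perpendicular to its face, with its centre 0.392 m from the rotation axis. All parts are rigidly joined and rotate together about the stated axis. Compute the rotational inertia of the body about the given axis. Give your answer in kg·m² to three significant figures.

4.95

Point mass: I_cm = 0; centre at d = 0.83 m, so the parallel axis theorem gives I = 0 + (2.45)(0.83)² = 1.6878 kg·m².
Solid disk: I_cm = (1/2)MR² = (1/2)(4.92)(0.164)² = 0.066164 kg·m²; centre at d = 0.767 m, so the parallel axis theorem gives I = 0.066164 + (4.92)(0.767)² = 2.9605 kg·m².
Solid disk: I_cm = (1/2)MR² = (1/2)(1.03)(0.531)² = 0.14521 kg·m²; centre at d = 0.392 m, so the parallel axis theorem gives I = 0.14521 + (1.03)(0.392)² = 0.30348 kg·m².
Total I = 1.6878 + 2.9605 + 0.30348 = 4.9518 kg·m².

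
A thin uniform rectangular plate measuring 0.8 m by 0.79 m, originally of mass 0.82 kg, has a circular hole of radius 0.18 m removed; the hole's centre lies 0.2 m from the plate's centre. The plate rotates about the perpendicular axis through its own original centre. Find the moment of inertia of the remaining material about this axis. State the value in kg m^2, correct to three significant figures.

0.0790

Unpierced body about its centre: I₀ = (1/12)M(a²+b²) = (1/12)(0.82)[(0.8)² + (0.79)²] = 0.08638 kg m^2.
The removed disk has mass m = M·πr²/(ab) = (0.82)·π(0.18)²/(0.8·0.79) = 0.13207 kg (same uniform areal density).
Its moment of inertia about the rotation axis (parallel-axis theorem): I_hole = (1/2)mr² + md² = (1/2)(0.13207)(0.18)² + (0.13207)(0.2)² = 0.0074221 kg m^2.
Treating the hole as negative mass, I = I₀ − I_hole = 0.08638 − 0.0074221 = 0.078958 kg m^2.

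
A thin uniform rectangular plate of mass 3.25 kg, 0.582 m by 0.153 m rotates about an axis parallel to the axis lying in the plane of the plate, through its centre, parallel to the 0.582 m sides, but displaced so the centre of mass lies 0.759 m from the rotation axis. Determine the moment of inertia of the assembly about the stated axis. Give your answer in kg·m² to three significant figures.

1.88

I_cm = (1/12)Mb² = (1/12)(3.25)(0.153)² = 0.0063399 kg·m²; centre at d = 0.759 m, so the parallel axis theorem gives I = 0.0063399 + (3.25)(0.759)² = 1.8786 kg·m².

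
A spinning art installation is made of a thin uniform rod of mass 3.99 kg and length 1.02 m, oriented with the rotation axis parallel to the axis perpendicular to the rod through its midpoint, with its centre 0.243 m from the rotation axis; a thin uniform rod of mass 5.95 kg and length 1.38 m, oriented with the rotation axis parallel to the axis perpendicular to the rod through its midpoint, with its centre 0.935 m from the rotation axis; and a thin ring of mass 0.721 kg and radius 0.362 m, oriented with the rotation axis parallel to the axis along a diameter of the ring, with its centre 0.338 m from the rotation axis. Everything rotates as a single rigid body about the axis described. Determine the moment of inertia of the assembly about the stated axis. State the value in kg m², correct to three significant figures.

6.86

Thin rod: I_cm = (1/12)ML² = (1/12)(3.99)(1.02)² = 0.34593 kg m²; centre at d = 0.243 m, so the parallel axis theorem gives I = 0.34593 + (3.99)(0.243)² = 0.58154 kg m².
Thin rod: I_cm = (1/12)ML² = (1/12)(5.95)(1.38)² = 0.94426 kg m²; centre at d = 0.935 m, so the parallel axis theorem gives I = 0.94426 + (5.95)(0.935)² = 6.1459 kg m².
Thin ring: I_cm = (1/2)MR² = (1/2)(0.721)(0.362)² = 0.047241 kg m²; centre at d = 0.338 m, so the parallel axis theorem gives I = 0.047241 + (0.721)(0.338)² = 0.12961 kg m².
Total I = 0.58154 + 6.1459 + 0.12961 = 6.8571 kg m².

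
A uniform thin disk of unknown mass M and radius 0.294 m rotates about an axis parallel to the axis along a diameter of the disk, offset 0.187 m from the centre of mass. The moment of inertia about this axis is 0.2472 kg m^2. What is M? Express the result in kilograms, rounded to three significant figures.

I = I_cm + Md² = (1/4)MR² + Md² = M·[0.25·(0.294)² + (0.187)²] = M·0.056578.
So M = 0.2472 / 0.056578 = 4.3692 kg.

4.37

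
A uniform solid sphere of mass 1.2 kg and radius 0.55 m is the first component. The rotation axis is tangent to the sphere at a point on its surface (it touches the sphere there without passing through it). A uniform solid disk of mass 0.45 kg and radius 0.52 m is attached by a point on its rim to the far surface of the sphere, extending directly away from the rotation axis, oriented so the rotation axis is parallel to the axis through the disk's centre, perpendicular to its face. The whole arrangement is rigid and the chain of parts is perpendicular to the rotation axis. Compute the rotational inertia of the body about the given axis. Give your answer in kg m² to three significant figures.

Solid sphere: I_cm = (2/5)MR² = (2/5)(1.2)(0.55)² = 0.1452 kg m²; centre at d = 0.55 m, so the parallel axis theorem gives I = 0.1452 + (1.2)(0.55)² = 0.5082 kg m².
Solid disk: I_cm = (1/2)MR² = (1/2)(0.45)(0.52)² = 0.06084 kg m²; centre at d = 0.55 + 0.55 + 0.52 = 1.62 m, so the parallel axis theorem gives I = 0.06084 + (0.45)(1.62)² = 1.2418 kg m².
Total I = 0.5082 + 1.2418 = 1.75 kg m².

1.75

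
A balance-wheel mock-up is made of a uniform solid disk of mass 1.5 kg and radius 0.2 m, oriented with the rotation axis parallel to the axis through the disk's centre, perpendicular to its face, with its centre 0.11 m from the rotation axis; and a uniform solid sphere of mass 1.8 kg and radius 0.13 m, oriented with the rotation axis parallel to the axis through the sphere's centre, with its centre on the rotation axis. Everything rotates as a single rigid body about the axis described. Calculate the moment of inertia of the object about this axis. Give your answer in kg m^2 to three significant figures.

0.0603

Solid disk: I_cm = (1/2)MR² = (1/2)(1.5)(0.2)² = 0.03 kg m^2; centre at d = 0.11 m, so I = I_cm + Md² gives I = 0.03 + (1.5)(0.11)² = 0.04815 kg m^2.
Solid sphere: I_cm = (2/5)MR² = (2/5)(1.8)(0.13)² = 0.012168 kg m^2; axis through the centre, so I = 0.012168 kg m^2.
Total I = 0.04815 + 0.012168 = 0.060318 kg m^2.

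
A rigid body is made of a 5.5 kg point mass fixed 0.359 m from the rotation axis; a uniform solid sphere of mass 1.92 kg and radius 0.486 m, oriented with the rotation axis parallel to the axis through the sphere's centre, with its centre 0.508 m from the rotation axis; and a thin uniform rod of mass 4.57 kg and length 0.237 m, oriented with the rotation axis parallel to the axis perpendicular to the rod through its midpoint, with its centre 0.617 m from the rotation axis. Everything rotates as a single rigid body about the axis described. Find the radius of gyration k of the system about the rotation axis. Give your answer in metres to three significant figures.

0.512

Point mass: I_cm = 0; centre at d = 0.359 m, so I = I_cm + Md² gives I = 0 + (5.5)(0.359)² = 0.70885 kg·m².
Solid sphere: I_cm = (2/5)MR² = (2/5)(1.92)(0.486)² = 0.1814 kg·m²; centre at d = 0.508 m, so I = I_cm + Md² gives I = 0.1814 + (1.92)(0.508)² = 0.67688 kg·m².
Thin rod: I_cm = (1/12)ML² = (1/12)(4.57)(0.237)² = 0.021391 kg·m²; centre at d = 0.617 m, so I = I_cm + Md² gives I = 0.021391 + (4.57)(0.617)² = 1.7611 kg·m².
Total I = 3.1469 kg·m²; total mass M = 11.99 kg.
k = √(I/M) = √(3.1469/11.99) = 0.51231 m.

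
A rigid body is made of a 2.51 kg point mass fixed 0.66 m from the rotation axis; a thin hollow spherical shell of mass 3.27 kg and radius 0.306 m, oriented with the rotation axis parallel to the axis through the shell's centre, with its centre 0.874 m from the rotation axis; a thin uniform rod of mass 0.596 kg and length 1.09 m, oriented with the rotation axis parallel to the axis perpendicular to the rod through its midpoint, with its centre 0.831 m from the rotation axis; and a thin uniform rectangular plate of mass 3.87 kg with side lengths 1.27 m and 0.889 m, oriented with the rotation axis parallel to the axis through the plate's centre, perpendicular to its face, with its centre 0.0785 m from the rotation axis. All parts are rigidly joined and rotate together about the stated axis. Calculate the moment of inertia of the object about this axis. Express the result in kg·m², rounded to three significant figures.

Point mass: I_cm = 0; centre at d = 0.66 m, so the parallel axis theorem gives I = 0 + (2.51)(0.66)² = 1.0934 kg·m².
Spherical shell: I_cm = (2/3)MR² = (2/3)(3.27)(0.306)² = 0.20413 kg·m²; centre at d = 0.874 m, so the parallel axis theorem gives I = 0.20413 + (3.27)(0.874)² = 2.702 kg·m².
Thin rod: I_cm = (1/12)ML² = (1/12)(0.596)(1.09)² = 0.059009 kg·m²; centre at d = 0.831 m, so the parallel axis theorem gives I = 0.059009 + (0.596)(0.831)² = 0.47058 kg·m².
Rectangular plate: I_cm = (1/12)M(a²+b²) = (1/12)(3.87)[(1.27)² + (0.889)²] = 0.77504 kg·m²; centre at d = 0.0785 m, so the parallel axis theorem gives I = 0.77504 + (3.87)(0.0785)² = 0.79889 kg·m².
Total I = 1.0934 + 2.702 + 0.47058 + 0.79889 = 5.0648 kg·m².

5.06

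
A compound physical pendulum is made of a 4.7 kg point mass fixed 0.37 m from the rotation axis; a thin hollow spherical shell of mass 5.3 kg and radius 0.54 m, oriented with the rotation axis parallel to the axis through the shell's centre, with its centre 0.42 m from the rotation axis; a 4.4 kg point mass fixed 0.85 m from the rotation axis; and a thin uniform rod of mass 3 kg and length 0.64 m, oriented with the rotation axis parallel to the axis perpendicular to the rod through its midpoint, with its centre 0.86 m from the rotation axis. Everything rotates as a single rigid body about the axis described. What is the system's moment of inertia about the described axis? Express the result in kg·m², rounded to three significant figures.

Point mass: I_cm = 0; centre at d = 0.37 m, so the parallel axis theorem gives I = 0 + (4.7)(0.37)² = 0.64343 kg·m².
Spherical shell: I_cm = (2/3)MR² = (2/3)(5.3)(0.54)² = 1.0303 kg·m²; centre at d = 0.42 m, so the parallel axis theorem gives I = 1.0303 + (5.3)(0.42)² = 1.9652 kg·m².
Point mass: I_cm = 0; centre at d = 0.85 m, so the parallel axis theorem gives I = 0 + (4.4)(0.85)² = 3.179 kg·m².
Thin rod: I_cm = (1/12)ML² = (1/12)(3)(0.64)² = 0.1024 kg·m²; centre at d = 0.86 m, so the parallel axis theorem gives I = 0.1024 + (3)(0.86)² = 2.3212 kg·m².
Total I = 0.64343 + 1.9652 + 3.179 + 2.3212 = 8.1089 kg·m².

8.11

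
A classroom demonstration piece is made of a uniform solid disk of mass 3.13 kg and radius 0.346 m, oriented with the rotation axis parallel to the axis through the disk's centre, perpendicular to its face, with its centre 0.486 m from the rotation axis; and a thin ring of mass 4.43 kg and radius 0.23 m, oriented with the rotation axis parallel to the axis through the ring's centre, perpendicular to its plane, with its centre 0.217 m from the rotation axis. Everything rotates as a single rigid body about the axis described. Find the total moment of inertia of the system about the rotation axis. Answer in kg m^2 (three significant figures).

1.37

Solid disk: I_cm = (1/2)MR² = (1/2)(3.13)(0.346)² = 0.18736 kg m^2; centre at d = 0.486 m, so the parallel axis theorem gives I = 0.18736 + (3.13)(0.486)² = 0.92665 kg m^2.
Thin ring: I_cm = MR² = (4.43)(0.23)² = 0.23435 kg m^2; centre at d = 0.217 m, so the parallel axis theorem gives I = 0.23435 + (4.43)(0.217)² = 0.44295 kg m^2.
Total I = 0.92665 + 0.44295 = 1.3696 kg m^2.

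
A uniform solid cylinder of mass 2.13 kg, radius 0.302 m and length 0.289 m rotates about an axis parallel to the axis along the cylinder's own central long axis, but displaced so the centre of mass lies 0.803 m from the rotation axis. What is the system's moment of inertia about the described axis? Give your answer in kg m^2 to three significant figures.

I_cm = (1/2)MR² = (1/2)(2.13)(0.302)² = 0.097132 kg m^2; centre at d = 0.803 m, so I = I_cm + Md² gives I = 0.097132 + (2.13)(0.803)² = 1.4706 kg m^2.

1.47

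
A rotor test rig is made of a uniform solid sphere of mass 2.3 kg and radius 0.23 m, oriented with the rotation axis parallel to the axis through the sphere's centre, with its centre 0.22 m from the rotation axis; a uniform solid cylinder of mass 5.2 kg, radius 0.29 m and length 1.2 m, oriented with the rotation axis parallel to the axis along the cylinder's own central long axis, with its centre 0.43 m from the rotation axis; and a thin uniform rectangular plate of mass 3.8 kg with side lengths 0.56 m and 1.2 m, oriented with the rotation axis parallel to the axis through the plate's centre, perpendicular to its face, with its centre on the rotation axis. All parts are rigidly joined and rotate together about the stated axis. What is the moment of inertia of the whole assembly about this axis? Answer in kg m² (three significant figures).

1.90

Solid sphere: I_cm = (2/5)MR² = (2/5)(2.3)(0.23)² = 0.048668 kg m²; centre at d = 0.22 m, so I = I_cm + Md² gives I = 0.048668 + (2.3)(0.22)² = 0.15999 kg m².
Solid cylinder: I_cm = (1/2)MR² = (1/2)(5.2)(0.29)² = 0.21866 kg m²; centre at d = 0.43 m, so I = I_cm + Md² gives I = 0.21866 + (5.2)(0.43)² = 1.1801 kg m².
Rectangular plate: I_cm = (1/12)M(a²+b²) = (1/12)(3.8)[(0.56)² + (1.2)²] = 0.55531 kg m²; axis through the centre, so I = 0.55531 kg m².
Total I = 0.15999 + 1.1801 + 0.55531 = 1.8954 kg m².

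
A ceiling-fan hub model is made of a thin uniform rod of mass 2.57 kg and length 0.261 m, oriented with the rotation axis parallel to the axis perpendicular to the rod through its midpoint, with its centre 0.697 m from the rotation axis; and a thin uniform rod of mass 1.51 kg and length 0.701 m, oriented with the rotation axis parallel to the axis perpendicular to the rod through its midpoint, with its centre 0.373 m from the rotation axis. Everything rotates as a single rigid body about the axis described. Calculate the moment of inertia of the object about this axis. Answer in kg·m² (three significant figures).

Thin rod: I_cm = (1/12)ML² = (1/12)(2.57)(0.261)² = 0.014589 kg·m²; centre at d = 0.697 m, so I = I_cm + Md² gives I = 0.014589 + (2.57)(0.697)² = 1.2631 kg·m².
Thin rod: I_cm = (1/12)ML² = (1/12)(1.51)(0.701)² = 0.061835 kg·m²; centre at d = 0.373 m, so I = I_cm + Md² gives I = 0.061835 + (1.51)(0.373)² = 0.27192 kg·m².
Total I = 1.2631 + 0.27192 = 1.535 kg·m².

1.54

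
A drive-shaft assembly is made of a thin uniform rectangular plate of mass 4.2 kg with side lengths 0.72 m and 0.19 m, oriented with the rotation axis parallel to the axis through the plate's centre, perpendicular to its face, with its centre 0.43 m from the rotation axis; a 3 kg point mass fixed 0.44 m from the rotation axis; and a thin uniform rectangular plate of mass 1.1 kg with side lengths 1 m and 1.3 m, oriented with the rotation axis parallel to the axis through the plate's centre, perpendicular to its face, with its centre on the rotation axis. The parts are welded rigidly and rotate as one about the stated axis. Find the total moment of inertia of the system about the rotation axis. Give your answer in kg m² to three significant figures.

Rectangular plate: I_cm = (1/12)M(a²+b²) = (1/12)(4.2)[(0.72)² + (0.19)²] = 0.19407 kg m²; centre at d = 0.43 m, so I = I_cm + Md² gives I = 0.19407 + (4.2)(0.43)² = 0.97065 kg m².
Point mass: I_cm = 0; centre at d = 0.44 m, so I = I_cm + Md² gives I = 0 + (3)(0.44)² = 0.5808 kg m².
Rectangular plate: I_cm = (1/12)M(a²+b²) = (1/12)(1.1)[(1)² + (1.3)²] = 0.24658 kg m²; axis through the centre, so I = 0.24658 kg m².
Total I = 0.97065 + 0.5808 + 0.24658 = 1.798 kg m².

1.80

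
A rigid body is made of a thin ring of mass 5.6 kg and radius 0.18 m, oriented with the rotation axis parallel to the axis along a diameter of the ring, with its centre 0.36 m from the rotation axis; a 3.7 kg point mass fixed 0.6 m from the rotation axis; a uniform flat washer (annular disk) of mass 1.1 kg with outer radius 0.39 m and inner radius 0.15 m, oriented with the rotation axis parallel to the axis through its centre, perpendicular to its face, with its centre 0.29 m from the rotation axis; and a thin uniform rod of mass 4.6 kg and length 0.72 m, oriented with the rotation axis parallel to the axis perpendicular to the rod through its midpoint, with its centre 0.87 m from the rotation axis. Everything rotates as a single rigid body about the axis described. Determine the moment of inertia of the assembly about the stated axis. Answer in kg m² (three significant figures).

6.02

Thin ring: I_cm = (1/2)MR² = (1/2)(5.6)(0.18)² = 0.09072 kg m²; centre at d = 0.36 m, so the parallel axis theorem gives I = 0.09072 + (5.6)(0.36)² = 0.81648 kg m².
Point mass: I_cm = 0; centre at d = 0.6 m, so the parallel axis theorem gives I = 0 + (3.7)(0.6)² = 1.332 kg m².
Annular disk: I_cm = (1/2)M(R²+r²) = (1/2)(1.1)[(0.39)² + (0.15)²] = 0.09603 kg m²; centre at d = 0.29 m, so the parallel axis theorem gives I = 0.09603 + (1.1)(0.29)² = 0.18854 kg m².
Thin rod: I_cm = (1/12)ML² = (1/12)(4.6)(0.72)² = 0.19872 kg m²; centre at d = 0.87 m, so the parallel axis theorem gives I = 0.19872 + (4.6)(0.87)² = 3.6805 kg m².
Total I = 0.81648 + 1.332 + 0.18854 + 3.6805 = 6.0175 kg m².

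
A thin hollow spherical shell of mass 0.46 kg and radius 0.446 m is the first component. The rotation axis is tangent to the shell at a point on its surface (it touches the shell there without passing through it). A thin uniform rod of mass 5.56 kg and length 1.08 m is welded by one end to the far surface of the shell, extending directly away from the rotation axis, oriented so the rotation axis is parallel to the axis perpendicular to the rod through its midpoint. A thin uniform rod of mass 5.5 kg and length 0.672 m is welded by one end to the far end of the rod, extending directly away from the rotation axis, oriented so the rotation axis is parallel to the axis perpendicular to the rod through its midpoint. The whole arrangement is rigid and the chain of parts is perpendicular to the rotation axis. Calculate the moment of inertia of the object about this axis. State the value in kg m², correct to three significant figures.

Spherical shell: I_cm = (2/3)MR² = (2/3)(0.46)(0.446)² = 0.061001 kg m²; centre at d = 0.446 m, so the parallel axis theorem gives I = 0.061001 + (0.46)(0.446)² = 0.1525 kg m².
Thin rod: I_cm = (1/12)ML² = (1/12)(5.56)(1.08)² = 0.54043 kg m²; centre at d = 0.446 + 0.446 + 0.54 = 1.432 m, so the parallel axis theorem gives I = 0.54043 + (5.56)(1.432)² = 11.942 kg m².
Thin rod: I_cm = (1/12)ML² = (1/12)(5.5)(0.672)² = 0.20698 kg m²; centre at d = 0.446 + 0.446 + 0.54 + 0.54 + 0.336 = 2.308 m, so the parallel axis theorem gives I = 0.20698 + (5.5)(2.308)² = 29.505 kg m².
Total I = 0.1525 + 11.942 + 29.505 = 41.599 kg m².

41.6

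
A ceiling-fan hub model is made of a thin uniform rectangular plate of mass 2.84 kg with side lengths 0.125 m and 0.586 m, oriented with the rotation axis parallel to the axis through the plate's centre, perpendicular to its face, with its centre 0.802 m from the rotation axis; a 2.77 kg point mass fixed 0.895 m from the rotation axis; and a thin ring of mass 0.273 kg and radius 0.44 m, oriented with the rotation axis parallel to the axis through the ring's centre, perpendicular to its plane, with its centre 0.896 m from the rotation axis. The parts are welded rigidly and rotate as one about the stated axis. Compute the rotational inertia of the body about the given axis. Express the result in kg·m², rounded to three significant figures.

Rectangular plate: I_cm = (1/12)M(a²+b²) = (1/12)(2.84)[(0.125)² + (0.586)²] = 0.084968 kg·m²; centre at d = 0.802 m, so the parallel axis theorem gives I = 0.084968 + (2.84)(0.802)² = 1.9117 kg·m².
Point mass: I_cm = 0; centre at d = 0.895 m, so the parallel axis theorem gives I = 0 + (2.77)(0.895)² = 2.2188 kg·m².
Thin ring: I_cm = MR² = (0.273)(0.44)² = 0.052853 kg·m²; centre at d = 0.896 m, so the parallel axis theorem gives I = 0.052853 + (0.273)(0.896)² = 0.27202 kg·m².
Total I = 1.9117 + 2.2188 + 0.27202 = 4.4025 kg·m².

4.40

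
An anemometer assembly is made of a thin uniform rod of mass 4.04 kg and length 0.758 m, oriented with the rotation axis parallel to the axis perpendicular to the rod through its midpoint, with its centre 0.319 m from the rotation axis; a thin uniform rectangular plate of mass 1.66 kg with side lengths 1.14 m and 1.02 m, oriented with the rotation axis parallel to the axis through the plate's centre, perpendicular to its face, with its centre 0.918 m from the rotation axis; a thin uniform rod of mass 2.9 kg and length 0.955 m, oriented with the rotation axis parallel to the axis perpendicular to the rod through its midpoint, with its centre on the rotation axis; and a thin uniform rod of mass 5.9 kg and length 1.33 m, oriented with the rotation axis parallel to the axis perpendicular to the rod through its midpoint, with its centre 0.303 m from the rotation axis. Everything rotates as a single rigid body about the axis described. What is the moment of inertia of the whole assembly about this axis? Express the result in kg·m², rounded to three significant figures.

Thin rod: I_cm = (1/12)ML² = (1/12)(4.04)(0.758)² = 0.19344 kg·m²; centre at d = 0.319 m, so I = I_cm + Md² gives I = 0.19344 + (4.04)(0.319)² = 0.60455 kg·m².
Rectangular plate: I_cm = (1/12)M(a²+b²) = (1/12)(1.66)[(1.14)² + (1.02)²] = 0.3237 kg·m²; centre at d = 0.918 m, so I = I_cm + Md² gives I = 0.3237 + (1.66)(0.918)² = 1.7226 kg·m².
Thin rod: I_cm = (1/12)ML² = (1/12)(2.9)(0.955)² = 0.22041 kg·m²; axis through the centre, so I = 0.22041 kg·m².
Thin rod: I_cm = (1/12)ML² = (1/12)(5.9)(1.33)² = 0.86971 kg·m²; centre at d = 0.303 m, so I = I_cm + Md² gives I = 0.86971 + (5.9)(0.303)² = 1.4114 kg·m².
Total I = 0.60455 + 1.7226 + 0.22041 + 1.4114 = 3.959 kg·m².

3.96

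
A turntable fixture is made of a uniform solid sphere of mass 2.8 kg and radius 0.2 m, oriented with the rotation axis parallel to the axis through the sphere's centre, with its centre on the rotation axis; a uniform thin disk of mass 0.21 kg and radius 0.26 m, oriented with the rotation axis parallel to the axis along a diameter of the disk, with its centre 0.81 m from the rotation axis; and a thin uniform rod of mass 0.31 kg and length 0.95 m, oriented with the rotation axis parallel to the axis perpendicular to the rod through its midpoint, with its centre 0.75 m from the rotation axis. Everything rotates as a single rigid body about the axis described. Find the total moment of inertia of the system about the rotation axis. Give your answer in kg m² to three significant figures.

0.384

Solid sphere: I_cm = (2/5)MR² = (2/5)(2.8)(0.2)² = 0.0448 kg m²; axis through the centre, so I = 0.0448 kg m².
Thin disk: I_cm = (1/4)MR² = (1/4)(0.21)(0.26)² = 0.003549 kg m²; centre at d = 0.81 m, so I = I_cm + Md² gives I = 0.003549 + (0.21)(0.81)² = 0.14133 kg m².
Thin rod: I_cm = (1/12)ML² = (1/12)(0.31)(0.95)² = 0.023315 kg m²; centre at d = 0.75 m, so I = I_cm + Md² gives I = 0.023315 + (0.31)(0.75)² = 0.19769 kg m².
Total I = 0.0448 + 0.14133 + 0.19769 = 0.38382 kg m².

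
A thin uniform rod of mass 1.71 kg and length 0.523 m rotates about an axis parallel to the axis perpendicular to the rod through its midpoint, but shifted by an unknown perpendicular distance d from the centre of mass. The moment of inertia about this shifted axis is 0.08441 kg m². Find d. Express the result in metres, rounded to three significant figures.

About the centre-of-mass axis, I_cm = (1/12)ML² = (1/12)(1.71)(0.523)² = 0.038978 kg m².
Parallel axis theorem: I = I_cm + Md², so Md² = 0.08441 − 0.038978 = 0.045432 kg m².
d = √(0.045432 / 1.71) = 0.163 m.

0.163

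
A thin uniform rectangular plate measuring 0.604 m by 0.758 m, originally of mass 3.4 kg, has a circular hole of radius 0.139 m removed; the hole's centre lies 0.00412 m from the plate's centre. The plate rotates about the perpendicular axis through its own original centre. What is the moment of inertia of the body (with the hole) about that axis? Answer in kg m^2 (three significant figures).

Unpierced body about its centre: I₀ = (1/12)M(a²+b²) = (1/12)(3.4)[(0.604)² + (0.758)²] = 0.26616 kg m^2.
The removed disk has mass m = M·πr²/(ab) = (3.4)·π(0.139)²/(0.604·0.758) = 0.45077 kg (same uniform areal density).
Its moment of inertia about the rotation axis (parallel-axis theorem): I_hole = (1/2)mr² + md² = (1/2)(0.45077)(0.139)² + (0.45077)(0.00412)² = 0.0043623 kg m^2.
Treating the hole as negative mass, I = I₀ − I_hole = 0.26616 − 0.0043623 = 0.2618 kg m^2.

0.262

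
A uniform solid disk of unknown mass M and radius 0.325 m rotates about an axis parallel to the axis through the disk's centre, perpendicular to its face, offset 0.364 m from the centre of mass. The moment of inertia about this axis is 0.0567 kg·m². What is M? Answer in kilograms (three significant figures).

0.306

I = I_cm + Md² = (1/2)MR² + Md² = M·[0.5·(0.325)² + (0.364)²] = M·0.18531.
So M = 0.0567 / 0.18531 = 0.30598 kg.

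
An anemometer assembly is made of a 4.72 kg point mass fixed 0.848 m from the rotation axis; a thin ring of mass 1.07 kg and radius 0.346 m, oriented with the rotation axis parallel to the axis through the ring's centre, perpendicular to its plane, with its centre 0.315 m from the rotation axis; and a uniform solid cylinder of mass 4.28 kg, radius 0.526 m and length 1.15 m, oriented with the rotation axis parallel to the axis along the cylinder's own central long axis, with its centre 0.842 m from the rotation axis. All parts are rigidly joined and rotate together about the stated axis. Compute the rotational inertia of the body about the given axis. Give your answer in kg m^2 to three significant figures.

7.25

Point mass: I_cm = 0; centre at d = 0.848 m, so I = I_cm + Md² gives I = 0 + (4.72)(0.848)² = 3.3942 kg m^2.
Thin ring: I_cm = MR² = (1.07)(0.346)² = 0.1281 kg m^2; centre at d = 0.315 m, so I = I_cm + Md² gives I = 0.1281 + (1.07)(0.315)² = 0.23427 kg m^2.
Solid cylinder: I_cm = (1/2)MR² = (1/2)(4.28)(0.526)² = 0.59209 kg m^2; centre at d = 0.842 m, so I = I_cm + Md² gives I = 0.59209 + (4.28)(0.842)² = 3.6265 kg m^2.
Total I = 3.3942 + 0.23427 + 3.6265 = 7.2549 kg m^2.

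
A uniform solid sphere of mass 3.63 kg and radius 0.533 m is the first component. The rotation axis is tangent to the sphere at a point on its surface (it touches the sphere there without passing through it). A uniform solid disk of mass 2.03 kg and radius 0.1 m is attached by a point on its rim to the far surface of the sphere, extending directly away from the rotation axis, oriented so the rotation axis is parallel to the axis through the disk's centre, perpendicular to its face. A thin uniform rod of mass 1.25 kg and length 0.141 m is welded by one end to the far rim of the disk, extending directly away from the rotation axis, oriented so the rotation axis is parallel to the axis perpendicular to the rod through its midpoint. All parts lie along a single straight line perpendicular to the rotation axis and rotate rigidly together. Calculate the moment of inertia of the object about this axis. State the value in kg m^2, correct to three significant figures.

6.45

Solid sphere: I_cm = (2/5)MR² = (2/5)(3.63)(0.533)² = 0.4125 kg m^2; centre at d = 0.533 m, so I = I_cm + Md² gives I = 0.4125 + (3.63)(0.533)² = 1.4437 kg m^2.
Solid disk: I_cm = (1/2)MR² = (1/2)(2.03)(0.1)² = 0.01015 kg m^2; centre at d = 0.533 + 0.533 + 0.1 = 1.166 m, so I = I_cm + Md² gives I = 0.01015 + (2.03)(1.166)² = 2.77 kg m^2.
Thin rod: I_cm = (1/12)ML² = (1/12)(1.25)(0.141)² = 0.0020709 kg m^2; centre at d = 0.533 + 0.533 + 0.1 + 0.1 + 0.0705 = 1.3365 m, so I = I_cm + Md² gives I = 0.0020709 + (1.25)(1.3365)² = 2.2349 kg m^2.
Total I = 1.4437 + 2.77 + 2.2349 = 6.4487 kg m^2.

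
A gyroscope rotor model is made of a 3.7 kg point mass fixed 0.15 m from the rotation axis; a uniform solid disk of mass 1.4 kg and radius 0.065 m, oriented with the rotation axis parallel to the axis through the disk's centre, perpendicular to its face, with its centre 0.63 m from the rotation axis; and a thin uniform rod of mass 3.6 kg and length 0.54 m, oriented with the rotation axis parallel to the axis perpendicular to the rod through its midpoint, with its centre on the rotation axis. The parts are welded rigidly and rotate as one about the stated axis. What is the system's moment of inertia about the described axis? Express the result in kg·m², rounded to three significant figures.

Point mass: I_cm = 0; centre at d = 0.15 m, so I = I_cm + Md² gives I = 0 + (3.7)(0.15)² = 0.08325 kg·m².
Solid disk: I_cm = (1/2)MR² = (1/2)(1.4)(0.065)² = 0.0029575 kg·m²; centre at d = 0.63 m, so I = I_cm + Md² gives I = 0.0029575 + (1.4)(0.63)² = 0.55862 kg·m².
Thin rod: I_cm = (1/12)ML² = (1/12)(3.6)(0.54)² = 0.08748 kg·m²; axis through the centre, so I = 0.08748 kg·m².
Total I = 0.08325 + 0.55862 + 0.08748 = 0.72935 kg·m².

0.729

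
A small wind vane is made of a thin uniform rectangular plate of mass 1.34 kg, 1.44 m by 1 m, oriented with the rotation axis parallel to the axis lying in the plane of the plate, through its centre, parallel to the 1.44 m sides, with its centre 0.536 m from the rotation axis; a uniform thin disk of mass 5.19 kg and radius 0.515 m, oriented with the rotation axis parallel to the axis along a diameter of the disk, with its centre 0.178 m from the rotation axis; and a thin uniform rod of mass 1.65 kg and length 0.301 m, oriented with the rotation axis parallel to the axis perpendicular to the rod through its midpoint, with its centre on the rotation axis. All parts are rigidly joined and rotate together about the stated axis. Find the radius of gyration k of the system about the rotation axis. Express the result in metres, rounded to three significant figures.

0.353

Rectangular plate: I_cm = (1/12)Mb² = (1/12)(1.34)(1)² = 0.11167 kg m^2; centre at d = 0.536 m, so the parallel axis theorem gives I = 0.11167 + (1.34)(0.536)² = 0.49664 kg m^2.
Thin disk: I_cm = (1/4)MR² = (1/4)(5.19)(0.515)² = 0.34413 kg m^2; centre at d = 0.178 m, so the parallel axis theorem gives I = 0.34413 + (5.19)(0.178)² = 0.50857 kg m^2.
Thin rod: I_cm = (1/12)ML² = (1/12)(1.65)(0.301)² = 0.012458 kg m^2; axis through the centre, so I = 0.012458 kg m^2.
Total I = 1.0177 kg m^2; total mass M = 8.18 kg.
k = √(I/M) = √(1.0177/8.18) = 0.35272 m.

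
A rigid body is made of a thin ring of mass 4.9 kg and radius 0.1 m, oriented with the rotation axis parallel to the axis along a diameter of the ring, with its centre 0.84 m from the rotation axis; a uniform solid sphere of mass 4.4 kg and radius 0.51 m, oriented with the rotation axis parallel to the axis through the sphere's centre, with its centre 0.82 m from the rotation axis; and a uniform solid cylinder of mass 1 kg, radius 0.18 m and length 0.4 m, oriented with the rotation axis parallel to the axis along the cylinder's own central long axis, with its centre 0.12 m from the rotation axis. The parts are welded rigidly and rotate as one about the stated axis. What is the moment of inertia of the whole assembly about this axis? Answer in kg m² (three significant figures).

Thin ring: I_cm = (1/2)MR² = (1/2)(4.9)(0.1)² = 0.0245 kg m²; centre at d = 0.84 m, so the parallel axis theorem gives I = 0.0245 + (4.9)(0.84)² = 3.4819 kg m².
Solid sphere: I_cm = (2/5)MR² = (2/5)(4.4)(0.51)² = 0.45778 kg m²; centre at d = 0.82 m, so the parallel axis theorem gives I = 0.45778 + (4.4)(0.82)² = 3.4163 kg m².
Solid cylinder: I_cm = (1/2)MR² = (1/2)(1)(0.18)² = 0.0162 kg m²; centre at d = 0.12 m, so the parallel axis theorem gives I = 0.0162 + (1)(0.12)² = 0.0306 kg m².
Total I = 3.4819 + 3.4163 + 0.0306 = 6.9289 kg m².

6.93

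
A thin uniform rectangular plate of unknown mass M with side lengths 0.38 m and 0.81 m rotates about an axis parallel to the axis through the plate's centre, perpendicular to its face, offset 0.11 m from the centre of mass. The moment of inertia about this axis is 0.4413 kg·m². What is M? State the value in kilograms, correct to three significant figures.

I = I_cm + Md² = (1/12)M(a²+b²) + Md² = M·[0.0833333·[(0.38)² + (0.81)²] + (0.11)²] = M·0.078808.
So M = 0.4413 / 0.078808 = 5.5997 kg.

5.60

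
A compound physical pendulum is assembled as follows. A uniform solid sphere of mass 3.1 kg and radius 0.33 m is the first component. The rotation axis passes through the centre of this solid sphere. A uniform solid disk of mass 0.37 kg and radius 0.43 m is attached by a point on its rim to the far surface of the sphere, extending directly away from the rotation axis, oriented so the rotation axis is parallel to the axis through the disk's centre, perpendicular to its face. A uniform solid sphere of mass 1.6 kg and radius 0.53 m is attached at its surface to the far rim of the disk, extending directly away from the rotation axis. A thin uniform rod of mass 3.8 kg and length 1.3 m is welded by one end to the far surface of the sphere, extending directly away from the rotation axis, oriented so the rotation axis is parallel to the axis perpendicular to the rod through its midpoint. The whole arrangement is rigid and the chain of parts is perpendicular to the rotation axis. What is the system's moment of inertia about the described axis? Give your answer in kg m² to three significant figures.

37.8

Solid sphere: I_cm = (2/5)MR² = (2/5)(3.1)(0.33)² = 0.13504 kg m²; axis through the centre, so I = 0.13504 kg m².
Solid disk: I_cm = (1/2)MR² = (1/2)(0.37)(0.43)² = 0.034206 kg m²; centre at d = 0.33 + 0.43 = 0.76 m, so the parallel axis theorem gives I = 0.034206 + (0.37)(0.76)² = 0.24792 kg m².
Solid sphere: I_cm = (2/5)MR² = (2/5)(1.6)(0.53)² = 0.17978 kg m²; centre at d = 0.33 + 0.43 + 0.43 + 0.53 = 1.72 m, so the parallel axis theorem gives I = 0.17978 + (1.6)(1.72)² = 4.9132 kg m².
Thin rod: I_cm = (1/12)ML² = (1/12)(3.8)(1.3)² = 0.53517 kg m²; centre at d = 0.33 + 0.43 + 0.43 + 0.53 + 0.53 + 0.65 = 2.9 m, so the parallel axis theorem gives I = 0.53517 + (3.8)(2.9)² = 32.493 kg m².
Total I = 0.13504 + 0.24792 + 4.9132 + 32.493 = 37.789 kg m².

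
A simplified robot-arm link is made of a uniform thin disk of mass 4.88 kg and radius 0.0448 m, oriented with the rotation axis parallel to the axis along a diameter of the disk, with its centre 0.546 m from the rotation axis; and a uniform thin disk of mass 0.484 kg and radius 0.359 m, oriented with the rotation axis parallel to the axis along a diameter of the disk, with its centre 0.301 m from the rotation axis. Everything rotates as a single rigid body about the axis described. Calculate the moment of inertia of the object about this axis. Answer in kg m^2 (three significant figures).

Thin disk: I_cm = (1/4)MR² = (1/4)(4.88)(0.0448)² = 0.0024486 kg m^2; centre at d = 0.546 m, so I = I_cm + Md² gives I = 0.0024486 + (4.88)(0.546)² = 1.4573 kg m^2.
Thin disk: I_cm = (1/4)MR² = (1/4)(0.484)(0.359)² = 0.015595 kg m^2; centre at d = 0.301 m, so I = I_cm + Md² gives I = 0.015595 + (0.484)(0.301)² = 0.059445 kg m^2.
Total I = 1.4573 + 0.059445 = 1.5167 kg m^2.

1.52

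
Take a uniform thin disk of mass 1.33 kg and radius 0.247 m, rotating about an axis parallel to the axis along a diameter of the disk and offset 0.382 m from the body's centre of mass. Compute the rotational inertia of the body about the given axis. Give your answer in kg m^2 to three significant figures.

0.214

I_cm = (1/4)MR² = (1/4)(1.33)(0.247)² = 0.020285 kg m^2; centre at d = 0.382 m, so the parallel axis theorem gives I = 0.020285 + (1.33)(0.382)² = 0.21436 kg m^2.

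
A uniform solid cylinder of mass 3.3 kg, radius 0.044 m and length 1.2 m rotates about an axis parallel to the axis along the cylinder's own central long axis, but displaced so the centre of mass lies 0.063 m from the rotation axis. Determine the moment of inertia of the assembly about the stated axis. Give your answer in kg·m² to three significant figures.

0.0163

I_cm = (1/2)MR² = (1/2)(3.3)(0.044)² = 0.0031944 kg·m²; centre at d = 0.063 m, so I = I_cm + Md² gives I = 0.0031944 + (3.3)(0.063)² = 0.016292 kg·m².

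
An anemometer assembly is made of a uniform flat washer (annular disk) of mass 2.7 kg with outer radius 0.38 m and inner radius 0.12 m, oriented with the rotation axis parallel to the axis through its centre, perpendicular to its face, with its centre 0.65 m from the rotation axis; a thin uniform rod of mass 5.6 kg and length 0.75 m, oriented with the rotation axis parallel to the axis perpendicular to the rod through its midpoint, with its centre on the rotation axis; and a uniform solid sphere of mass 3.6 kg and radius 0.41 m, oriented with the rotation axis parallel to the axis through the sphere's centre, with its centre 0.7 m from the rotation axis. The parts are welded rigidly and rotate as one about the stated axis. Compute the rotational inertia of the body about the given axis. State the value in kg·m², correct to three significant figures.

Annular disk: I_cm = (1/2)M(R²+r²) = (1/2)(2.7)[(0.38)² + (0.12)²] = 0.21438 kg·m²; centre at d = 0.65 m, so I = I_cm + Md² gives I = 0.21438 + (2.7)(0.65)² = 1.3551 kg·m².
Thin rod: I_cm = (1/12)ML² = (1/12)(5.6)(0.75)² = 0.2625 kg·m²; axis through the centre, so I = 0.2625 kg·m².
Solid sphere: I_cm = (2/5)MR² = (2/5)(3.6)(0.41)² = 0.24206 kg·m²; centre at d = 0.7 m, so I = I_cm + Md² gives I = 0.24206 + (3.6)(0.7)² = 2.0061 kg·m².
Total I = 1.3551 + 0.2625 + 2.0061 = 3.6237 kg·m².

3.62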